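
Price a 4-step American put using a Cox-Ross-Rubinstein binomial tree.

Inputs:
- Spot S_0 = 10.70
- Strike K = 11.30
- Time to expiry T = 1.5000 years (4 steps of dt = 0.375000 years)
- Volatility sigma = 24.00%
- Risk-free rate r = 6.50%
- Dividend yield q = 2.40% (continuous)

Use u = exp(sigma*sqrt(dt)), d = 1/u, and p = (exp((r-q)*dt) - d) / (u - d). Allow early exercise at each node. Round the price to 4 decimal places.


dt = T/N = 0.375000
u = exp(sigma*sqrt(dt)) = 1.158319; d = 1/u = 0.863320
p = (exp((r-q)*dt) - d) / (u - d) = 0.515845
Discount per step: exp(-r*dt) = 0.975920
Stock lattice S(k, i) with i counting down-moves:
  k=0: S(0,0) = 10.7000
  k=1: S(1,0) = 12.3940; S(1,1) = 9.2375
  k=2: S(2,0) = 14.3562; S(2,1) = 10.7000; S(2,2) = 7.9749
  k=3: S(3,0) = 16.6291; S(3,1) = 12.3940; S(3,2) = 9.2375; S(3,3) = 6.8849
  k=4: S(4,0) = 19.2618; S(4,1) = 14.3562; S(4,2) = 10.7000; S(4,3) = 7.9749; S(4,4) = 5.9439
Terminal payoffs V(N, i) = max(K - S_T, 0):
  V(4,0) = 0.000000; V(4,1) = 0.000000; V(4,2) = 0.600000; V(4,3) = 3.325053; V(4,4) = 5.356096
Backward induction: V(k, i) = exp(-r*dt) * [p * V(k+1, i) + (1-p) * V(k+1, i+1)]; then take max(V_cont, immediate exercise) for American.
  V(3,0) = exp(-r*dt) * [p*0.000000 + (1-p)*0.000000] = 0.000000; exercise = 0.000000; V(3,0) = max -> 0.000000
  V(3,1) = exp(-r*dt) * [p*0.000000 + (1-p)*0.600000] = 0.283498; exercise = 0.000000; V(3,1) = max -> 0.283498
  V(3,2) = exp(-r*dt) * [p*0.600000 + (1-p)*3.325053] = 1.873129; exercise = 2.062472; V(3,2) = max -> 2.062472
  V(3,3) = exp(-r*dt) * [p*3.325053 + (1-p)*5.356096] = 4.204644; exercise = 4.415066; V(3,3) = max -> 4.415066
  V(2,0) = exp(-r*dt) * [p*0.000000 + (1-p)*0.283498] = 0.133952; exercise = 0.000000; V(2,0) = max -> 0.133952
  V(2,1) = exp(-r*dt) * [p*0.283498 + (1-p)*2.062472] = 1.117229; exercise = 0.600000; V(2,1) = max -> 1.117229
  V(2,2) = exp(-r*dt) * [p*2.062472 + (1-p)*4.415066] = 3.124398; exercise = 3.325053; V(2,2) = max -> 3.325053
  V(1,0) = exp(-r*dt) * [p*0.133952 + (1-p)*1.117229] = 0.595321; exercise = 0.000000; V(1,0) = max -> 0.595321
  V(1,1) = exp(-r*dt) * [p*1.117229 + (1-p)*3.325053] = 2.133514; exercise = 2.062472; V(1,1) = max -> 2.133514
  V(0,0) = exp(-r*dt) * [p*0.595321 + (1-p)*2.133514] = 1.307775; exercise = 0.600000; V(0,0) = max -> 1.307775

Answer: Price = V(0,0) = 1.3078


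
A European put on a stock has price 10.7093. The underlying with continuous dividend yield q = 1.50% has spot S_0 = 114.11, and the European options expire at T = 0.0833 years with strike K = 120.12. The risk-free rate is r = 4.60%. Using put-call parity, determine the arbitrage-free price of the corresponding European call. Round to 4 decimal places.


Answer: Call price = 5.0162

Derivation:
Put-call parity: C - P = S_0 * exp(-qT) - K * exp(-rT).
S_0 * exp(-qT) = 114.1100 * 0.99875128 = 113.96750860
K * exp(-rT) = 120.1200 * 0.99617553 = 119.66060490
C = P + S*exp(-qT) - K*exp(-rT)
C = 10.7093 + 113.96750860 - 119.66060490 = 5.0162


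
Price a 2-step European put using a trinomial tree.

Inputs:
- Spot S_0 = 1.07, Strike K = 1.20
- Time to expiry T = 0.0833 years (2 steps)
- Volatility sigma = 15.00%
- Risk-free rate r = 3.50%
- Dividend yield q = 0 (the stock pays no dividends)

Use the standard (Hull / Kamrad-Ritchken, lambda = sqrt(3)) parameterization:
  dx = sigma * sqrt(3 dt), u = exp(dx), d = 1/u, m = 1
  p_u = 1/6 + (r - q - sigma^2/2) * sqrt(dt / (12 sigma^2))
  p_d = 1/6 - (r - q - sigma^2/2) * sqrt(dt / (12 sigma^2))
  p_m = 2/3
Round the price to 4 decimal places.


dt = T/N = 0.041650; dx = sigma*sqrt(3*dt) = 0.053022
u = exp(dx) = 1.054453; d = 1/u = 0.948359
p_u = 0.175995, p_m = 0.666667, p_d = 0.157339
Discount per step: exp(-r*dt) = 0.998543
Stock lattice S(k, j) with j the centered position index:
  k=0: S(0,+0) = 1.0700
  k=1: S(1,-1) = 1.0147; S(1,+0) = 1.0700; S(1,+1) = 1.1283
  k=2: S(2,-2) = 0.9623; S(2,-1) = 1.0147; S(2,+0) = 1.0700; S(2,+1) = 1.1283; S(2,+2) = 1.1897
Terminal payoffs V(N, j) = max(K - S_T, 0):
  V(2,-2) = 0.237659; V(2,-1) = 0.185256; V(2,+0) = 0.130000; V(2,+1) = 0.071735; V(2,+2) = 0.010297
Backward induction: V(k, j) = exp(-r*dt) * [p_u * V(k+1, j+1) + p_m * V(k+1, j) + p_d * V(k+1, j-1)]
  V(1,-1) = exp(-r*dt) * [p_u*0.130000 + p_m*0.185256 + p_d*0.237659] = 0.183509
  V(1,+0) = exp(-r*dt) * [p_u*0.071735 + p_m*0.130000 + p_d*0.185256] = 0.128252
  V(1,+1) = exp(-r*dt) * [p_u*0.010297 + p_m*0.071735 + p_d*0.130000] = 0.069988
  V(0,+0) = exp(-r*dt) * [p_u*0.069988 + p_m*0.128252 + p_d*0.183509] = 0.126508

Answer: Price = V(0,0) = 0.1265


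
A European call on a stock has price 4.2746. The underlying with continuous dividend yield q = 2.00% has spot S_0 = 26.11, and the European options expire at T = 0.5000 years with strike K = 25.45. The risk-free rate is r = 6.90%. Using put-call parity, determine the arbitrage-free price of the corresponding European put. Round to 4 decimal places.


Answer: Put price = 3.0113

Derivation:
Put-call parity: C - P = S_0 * exp(-qT) - K * exp(-rT).
S_0 * exp(-qT) = 26.1100 * 0.99004983 = 25.85020116
K * exp(-rT) = 25.4500 * 0.96608834 = 24.58694825
P = C - S*exp(-qT) + K*exp(-rT)
P = 4.2746 - 25.85020116 + 24.58694825 = 3.0113


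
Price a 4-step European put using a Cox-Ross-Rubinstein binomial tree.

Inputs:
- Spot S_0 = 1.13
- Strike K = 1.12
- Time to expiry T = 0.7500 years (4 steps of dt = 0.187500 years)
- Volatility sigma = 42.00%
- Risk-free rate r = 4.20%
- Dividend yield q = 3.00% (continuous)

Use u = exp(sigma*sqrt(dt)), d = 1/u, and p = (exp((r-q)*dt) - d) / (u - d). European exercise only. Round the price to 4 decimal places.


Answer: Price = V(0,0) = 0.1407

Derivation:
dt = T/N = 0.187500
u = exp(sigma*sqrt(dt)) = 1.199453; d = 1/u = 0.833714
p = (exp((r-q)*dt) - d) / (u - d) = 0.460817
Discount per step: exp(-r*dt) = 0.992156
Stock lattice S(k, i) with i counting down-moves:
  k=0: S(0,0) = 1.1300
  k=1: S(1,0) = 1.3554; S(1,1) = 0.9421
  k=2: S(2,0) = 1.6257; S(2,1) = 1.1300; S(2,2) = 0.7854
  k=3: S(3,0) = 1.9500; S(3,1) = 1.3554; S(3,2) = 0.9421; S(3,3) = 0.6548
  k=4: S(4,0) = 2.3389; S(4,1) = 1.6257; S(4,2) = 1.1300; S(4,3) = 0.7854; S(4,4) = 0.5459
Terminal payoffs V(N, i) = max(K - S_T, 0):
  V(4,0) = 0.000000; V(4,1) = 0.000000; V(4,2) = 0.000000; V(4,3) = 0.334561; V(4,4) = 0.574059
Backward induction: V(k, i) = exp(-r*dt) * [p * V(k+1, i) + (1-p) * V(k+1, i+1)].
  V(3,0) = exp(-r*dt) * [p*0.000000 + (1-p)*0.000000] = 0.000000
  V(3,1) = exp(-r*dt) * [p*0.000000 + (1-p)*0.000000] = 0.000000
  V(3,2) = exp(-r*dt) * [p*0.000000 + (1-p)*0.334561] = 0.178975
  V(3,3) = exp(-r*dt) * [p*0.334561 + (1-p)*0.574059] = 0.460057
  V(2,0) = exp(-r*dt) * [p*0.000000 + (1-p)*0.000000] = 0.000000
  V(2,1) = exp(-r*dt) * [p*0.000000 + (1-p)*0.178975] = 0.095743
  V(2,2) = exp(-r*dt) * [p*0.178975 + (1-p)*0.460057] = 0.327937
  V(1,0) = exp(-r*dt) * [p*0.000000 + (1-p)*0.095743] = 0.051218
  V(1,1) = exp(-r*dt) * [p*0.095743 + (1-p)*0.327937] = 0.219205
  V(0,0) = exp(-r*dt) * [p*0.051218 + (1-p)*0.219205] = 0.140681


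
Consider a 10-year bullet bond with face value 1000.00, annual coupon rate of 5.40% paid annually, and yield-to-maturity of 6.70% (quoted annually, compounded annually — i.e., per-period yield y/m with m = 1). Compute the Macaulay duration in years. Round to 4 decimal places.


Answer: Macaulay duration = 7.8676 years

Derivation:
Coupon per period c = face * coupon_rate / m = 54.000000
Periods per year m = 1; per-period yield y/m = 0.067000
Number of cashflows N = 10
Cashflows (t years, CF_t, discount factor 1/(1+y/m)^(m*t), PV):
  t = 1.0000: CF_t = 54.000000, DF = 0.937207, PV = 50.609185
  t = 2.0000: CF_t = 54.000000, DF = 0.878357, PV = 47.431288
  t = 3.0000: CF_t = 54.000000, DF = 0.823203, PV = 44.452941
  t = 4.0000: CF_t = 54.000000, DF = 0.771511, PV = 41.661613
  t = 5.0000: CF_t = 54.000000, DF = 0.723066, PV = 39.045561
  t = 6.0000: CF_t = 54.000000, DF = 0.677663, PV = 36.593778
  t = 7.0000: CF_t = 54.000000, DF = 0.635110, PV = 34.295949
  t = 8.0000: CF_t = 54.000000, DF = 0.595230, PV = 32.142408
  t = 9.0000: CF_t = 54.000000, DF = 0.557854, PV = 30.124093
  t = 10.0000: CF_t = 1054.000000, DF = 0.522824, PV = 551.056864
Price P = sum_t PV_t = 907.413680
Macaulay numerator sum_t t * PV_t:
  t * PV_t at t = 1.0000: 50.609185
  t * PV_t at t = 2.0000: 94.862577
  t * PV_t at t = 3.0000: 133.358824
  t * PV_t at t = 4.0000: 166.646453
  t * PV_t at t = 5.0000: 195.227803
  t * PV_t at t = 6.0000: 219.562665
  t * PV_t at t = 7.0000: 240.071643
  t * PV_t at t = 8.0000: 257.139261
  t * PV_t at t = 9.0000: 271.116840
  t * PV_t at t = 10.0000: 5510.568643
Macaulay duration D = (sum_t t * PV_t) / P = 7139.163893 / 907.413680 = 7.867596


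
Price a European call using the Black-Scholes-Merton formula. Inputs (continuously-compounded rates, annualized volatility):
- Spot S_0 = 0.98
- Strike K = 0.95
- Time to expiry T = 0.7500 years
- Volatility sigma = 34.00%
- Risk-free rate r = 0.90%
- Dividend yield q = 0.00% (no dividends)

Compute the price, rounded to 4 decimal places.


d1 = (ln(S/K) + (r - q + 0.5*sigma^2) * T) / (sigma * sqrt(T)) = 0.27573769
d2 = d1 - sigma * sqrt(T) = -0.01871095
exp(-rT) = 0.99327273; exp(-qT) = 1.00000000
C = S_0 * exp(-qT) * N(d1) - K * exp(-rT) * N(d2)
N(d1) = 0.60862523; N(d2) = 0.49253585
C = 0.9800 * 1.00000000 * 0.60862523 - 0.9500 * 0.99327273 * 0.49253585 = 0.1317

Answer: Price = 0.1317


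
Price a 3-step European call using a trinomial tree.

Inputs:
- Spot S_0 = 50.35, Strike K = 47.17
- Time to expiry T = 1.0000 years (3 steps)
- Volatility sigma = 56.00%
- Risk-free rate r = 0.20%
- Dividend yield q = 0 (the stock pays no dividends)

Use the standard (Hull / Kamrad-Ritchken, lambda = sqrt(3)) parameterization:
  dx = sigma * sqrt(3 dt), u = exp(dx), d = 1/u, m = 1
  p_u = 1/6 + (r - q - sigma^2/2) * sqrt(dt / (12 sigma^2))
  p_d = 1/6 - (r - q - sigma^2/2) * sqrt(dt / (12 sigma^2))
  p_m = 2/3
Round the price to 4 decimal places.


Answer: Price = V(0,0) = 11.7217

Derivation:
dt = T/N = 0.333333; dx = sigma*sqrt(3*dt) = 0.560000
u = exp(dx) = 1.750673; d = 1/u = 0.571209
p_u = 0.120595, p_m = 0.666667, p_d = 0.212738
Discount per step: exp(-r*dt) = 0.999334
Stock lattice S(k, j) with j the centered position index:
  k=0: S(0,+0) = 50.3500
  k=1: S(1,-1) = 28.7604; S(1,+0) = 50.3500; S(1,+1) = 88.1464
  k=2: S(2,-2) = 16.4282; S(2,-1) = 28.7604; S(2,+0) = 50.3500; S(2,+1) = 88.1464; S(2,+2) = 154.3154
  k=3: S(3,-3) = 9.3839; S(3,-2) = 16.4282; S(3,-1) = 28.7604; S(3,+0) = 50.3500; S(3,+1) = 88.1464; S(3,+2) = 154.3154; S(3,+3) = 270.1557
Terminal payoffs V(N, j) = max(S_T - K, 0):
  V(3,-3) = 0.000000; V(3,-2) = 0.000000; V(3,-1) = 0.000000; V(3,+0) = 3.180000; V(3,+1) = 40.976360; V(3,+2) = 107.145409; V(3,+3) = 222.985743
Backward induction: V(k, j) = exp(-r*dt) * [p_u * V(k+1, j+1) + p_m * V(k+1, j) + p_d * V(k+1, j-1)]
  V(2,-2) = exp(-r*dt) * [p_u*0.000000 + p_m*0.000000 + p_d*0.000000] = 0.000000
  V(2,-1) = exp(-r*dt) * [p_u*3.180000 + p_m*0.000000 + p_d*0.000000] = 0.383237
  V(2,+0) = exp(-r*dt) * [p_u*40.976360 + p_m*3.180000 + p_d*0.000000] = 7.056848
  V(2,+1) = exp(-r*dt) * [p_u*107.145409 + p_m*40.976360 + p_d*3.180000] = 40.888039
  V(2,+2) = exp(-r*dt) * [p_u*222.985743 + p_m*107.145409 + p_d*40.976360] = 106.967189
  V(1,-1) = exp(-r*dt) * [p_u*7.056848 + p_m*0.383237 + p_d*0.000000] = 1.105776
  V(1,+0) = exp(-r*dt) * [p_u*40.888039 + p_m*7.056848 + p_d*0.383237] = 9.710521
  V(1,+1) = exp(-r*dt) * [p_u*106.967189 + p_m*40.888039 + p_d*7.056848] = 41.631923
  V(0,+0) = exp(-r*dt) * [p_u*41.631923 + p_m*9.710521 + p_d*1.105776] = 11.721716


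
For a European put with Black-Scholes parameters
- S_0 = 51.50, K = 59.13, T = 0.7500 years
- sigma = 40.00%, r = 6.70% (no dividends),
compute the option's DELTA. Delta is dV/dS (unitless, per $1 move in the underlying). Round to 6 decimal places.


d1 = -0.0805594214; d2 = -0.4269695829
phi(d1) = 0.3976498466; exp(-qT) = 1.0000000000; exp(-rT) = 0.9509916469
N(-d1) = 0.5321038308
Delta = -exp(-qT) * N(-d1) = -1.0000000000 * 0.5321038308 = -0.532104

Answer: Delta = -0.532104


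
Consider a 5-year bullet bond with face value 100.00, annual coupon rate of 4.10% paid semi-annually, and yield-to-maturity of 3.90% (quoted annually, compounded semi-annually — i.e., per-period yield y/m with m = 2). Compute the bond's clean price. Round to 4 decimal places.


Answer: Price = 100.9006

Derivation:
Coupon per period c = face * coupon_rate / m = 2.050000
Periods per year m = 2; per-period yield y/m = 0.019500
Number of cashflows N = 10
Cashflows (t years, CF_t, discount factor 1/(1+y/m)^(m*t), PV):
  t = 0.5000: CF_t = 2.050000, DF = 0.980873, PV = 2.010790
  t = 1.0000: CF_t = 2.050000, DF = 0.962112, PV = 1.972329
  t = 1.5000: CF_t = 2.050000, DF = 0.943709, PV = 1.934604
  t = 2.0000: CF_t = 2.050000, DF = 0.925659, PV = 1.897601
  t = 2.5000: CF_t = 2.050000, DF = 0.907954, PV = 1.861306
  t = 3.0000: CF_t = 2.050000, DF = 0.890588, PV = 1.825704
  t = 3.5000: CF_t = 2.050000, DF = 0.873553, PV = 1.790784
  t = 4.0000: CF_t = 2.050000, DF = 0.856845, PV = 1.756532
  t = 4.5000: CF_t = 2.050000, DF = 0.840456, PV = 1.722935
  t = 5.0000: CF_t = 102.050000, DF = 0.824380, PV = 84.128028
Price P = sum_t PV_t = 100.900613


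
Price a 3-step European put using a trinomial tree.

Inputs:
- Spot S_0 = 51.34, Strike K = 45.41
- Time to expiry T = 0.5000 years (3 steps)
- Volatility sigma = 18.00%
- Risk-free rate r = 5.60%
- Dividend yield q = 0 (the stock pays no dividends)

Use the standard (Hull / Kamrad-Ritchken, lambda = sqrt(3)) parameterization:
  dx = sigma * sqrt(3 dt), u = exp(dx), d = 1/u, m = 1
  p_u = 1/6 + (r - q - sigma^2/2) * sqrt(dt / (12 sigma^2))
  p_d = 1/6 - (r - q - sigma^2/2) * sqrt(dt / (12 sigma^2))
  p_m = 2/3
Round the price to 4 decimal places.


dt = T/N = 0.166667; dx = sigma*sqrt(3*dt) = 0.127279
u = exp(dx) = 1.135734; d = 1/u = 0.880488
p_u = 0.192725, p_m = 0.666667, p_d = 0.140608
Discount per step: exp(-r*dt) = 0.990710
Stock lattice S(k, j) with j the centered position index:
  k=0: S(0,+0) = 51.3400
  k=1: S(1,-1) = 45.2042; S(1,+0) = 51.3400; S(1,+1) = 58.3086
  k=2: S(2,-2) = 39.8018; S(2,-1) = 45.2042; S(2,+0) = 51.3400; S(2,+1) = 58.3086; S(2,+2) = 66.2231
  k=3: S(3,-3) = 35.0450; S(3,-2) = 39.8018; S(3,-1) = 45.2042; S(3,+0) = 51.3400; S(3,+1) = 58.3086; S(3,+2) = 66.2231; S(3,+3) = 75.2118
Terminal payoffs V(N, j) = max(K - S_T, 0):
  V(3,-3) = 10.365015; V(3,-2) = 5.608216; V(3,-1) = 0.205757; V(3,+0) = 0.000000; V(3,+1) = 0.000000; V(3,+2) = 0.000000; V(3,+3) = 0.000000
Backward induction: V(k, j) = exp(-r*dt) * [p_u * V(k+1, j+1) + p_m * V(k+1, j) + p_d * V(k+1, j-1)]
  V(2,-2) = exp(-r*dt) * [p_u*0.205757 + p_m*5.608216 + p_d*10.365015] = 5.187233
  V(2,-1) = exp(-r*dt) * [p_u*0.000000 + p_m*0.205757 + p_d*5.608216] = 0.917134
  V(2,+0) = exp(-r*dt) * [p_u*0.000000 + p_m*0.000000 + p_d*0.205757] = 0.028662
  V(2,+1) = exp(-r*dt) * [p_u*0.000000 + p_m*0.000000 + p_d*0.000000] = 0.000000
  V(2,+2) = exp(-r*dt) * [p_u*0.000000 + p_m*0.000000 + p_d*0.000000] = 0.000000
  V(1,-1) = exp(-r*dt) * [p_u*0.028662 + p_m*0.917134 + p_d*5.187233] = 1.333808
  V(1,+0) = exp(-r*dt) * [p_u*0.000000 + p_m*0.028662 + p_d*0.917134] = 0.146690
  V(1,+1) = exp(-r*dt) * [p_u*0.000000 + p_m*0.000000 + p_d*0.028662] = 0.003993
  V(0,+0) = exp(-r*dt) * [p_u*0.003993 + p_m*0.146690 + p_d*1.333808] = 0.283449

Answer: Price = V(0,0) = 0.2834


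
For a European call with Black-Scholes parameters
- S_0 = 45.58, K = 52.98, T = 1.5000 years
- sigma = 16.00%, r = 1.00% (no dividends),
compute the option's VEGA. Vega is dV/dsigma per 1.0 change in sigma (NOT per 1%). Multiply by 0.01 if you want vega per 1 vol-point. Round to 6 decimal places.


Answer: Vega = 18.677366

Derivation:
d1 = -0.5932126291; d2 = -0.7891718085
phi(d1) = 0.3345766944; exp(-qT) = 1.0000000000; exp(-rT) = 0.9851119396
Vega = S * exp(-qT) * phi(d1) * sqrt(T) = 45.5800 * 1.0000000000 * 0.3345766944 * 1.2247448714 = 18.677366


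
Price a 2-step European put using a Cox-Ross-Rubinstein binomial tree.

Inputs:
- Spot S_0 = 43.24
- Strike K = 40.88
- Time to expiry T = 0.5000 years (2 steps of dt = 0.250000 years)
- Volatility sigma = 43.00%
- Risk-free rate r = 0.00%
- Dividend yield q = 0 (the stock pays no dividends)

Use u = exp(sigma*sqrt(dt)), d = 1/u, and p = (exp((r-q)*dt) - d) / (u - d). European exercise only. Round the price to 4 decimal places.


Answer: Price = V(0,0) = 3.9073

Derivation:
dt = T/N = 0.250000
u = exp(sigma*sqrt(dt)) = 1.239862; d = 1/u = 0.806541
p = (exp((r-q)*dt) - d) / (u - d) = 0.446456
Discount per step: exp(-r*dt) = 1.000000
Stock lattice S(k, i) with i counting down-moves:
  k=0: S(0,0) = 43.2400
  k=1: S(1,0) = 53.6116; S(1,1) = 34.8749
  k=2: S(2,0) = 66.4710; S(2,1) = 43.2400; S(2,2) = 28.1280
Terminal payoffs V(N, i) = max(K - S_T, 0):
  V(2,0) = 0.000000; V(2,1) = 0.000000; V(2,2) = 12.751987
Backward induction: V(k, i) = exp(-r*dt) * [p * V(k+1, i) + (1-p) * V(k+1, i+1)].
  V(1,0) = exp(-r*dt) * [p*0.000000 + (1-p)*0.000000] = 0.000000
  V(1,1) = exp(-r*dt) * [p*0.000000 + (1-p)*12.751987] = 7.058785
  V(0,0) = exp(-r*dt) * [p*0.000000 + (1-p)*7.058785] = 3.907347


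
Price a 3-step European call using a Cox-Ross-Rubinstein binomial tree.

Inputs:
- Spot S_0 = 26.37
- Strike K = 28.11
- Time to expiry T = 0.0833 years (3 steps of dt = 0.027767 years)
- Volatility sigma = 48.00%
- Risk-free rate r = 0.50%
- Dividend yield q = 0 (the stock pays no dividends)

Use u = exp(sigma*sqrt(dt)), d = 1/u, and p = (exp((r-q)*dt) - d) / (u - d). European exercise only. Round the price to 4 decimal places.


dt = T/N = 0.027767
u = exp(sigma*sqrt(dt)) = 1.083270; d = 1/u = 0.923131
p = (exp((r-q)*dt) - d) / (u - d) = 0.480882
Discount per step: exp(-r*dt) = 0.999861
Stock lattice S(k, i) with i counting down-moves:
  k=0: S(0,0) = 26.3700
  k=1: S(1,0) = 28.5658; S(1,1) = 24.3430
  k=2: S(2,0) = 30.9445; S(2,1) = 26.3700; S(2,2) = 22.4718
  k=3: S(3,0) = 33.5212; S(3,1) = 28.5658; S(3,2) = 24.3430; S(3,3) = 20.7444
Terminal payoffs V(N, i) = max(S_T - K, 0):
  V(3,0) = 5.411231; V(3,1) = 0.455823; V(3,2) = 0.000000; V(3,3) = 0.000000
Backward induction: V(k, i) = exp(-r*dt) * [p * V(k+1, i) + (1-p) * V(k+1, i+1)].
  V(2,0) = exp(-r*dt) * [p*5.411231 + (1-p)*0.455823] = 2.838394
  V(2,1) = exp(-r*dt) * [p*0.455823 + (1-p)*0.000000] = 0.219166
  V(2,2) = exp(-r*dt) * [p*0.000000 + (1-p)*0.000000] = 0.000000
  V(1,0) = exp(-r*dt) * [p*2.838394 + (1-p)*0.219166] = 1.478500
  V(1,1) = exp(-r*dt) * [p*0.219166 + (1-p)*0.000000] = 0.105378
  V(0,0) = exp(-r*dt) * [p*1.478500 + (1-p)*0.105378] = 0.765581

Answer: Price = V(0,0) = 0.7656


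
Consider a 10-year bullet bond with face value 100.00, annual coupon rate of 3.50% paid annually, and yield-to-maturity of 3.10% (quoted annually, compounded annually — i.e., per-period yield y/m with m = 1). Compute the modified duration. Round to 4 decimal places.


Coupon per period c = face * coupon_rate / m = 3.500000
Periods per year m = 1; per-period yield y/m = 0.031000
Number of cashflows N = 10
Cashflows (t years, CF_t, discount factor 1/(1+y/m)^(m*t), PV):
  t = 1.0000: CF_t = 3.500000, DF = 0.969932, PV = 3.394762
  t = 2.0000: CF_t = 3.500000, DF = 0.940768, PV = 3.292689
  t = 3.0000: CF_t = 3.500000, DF = 0.912481, PV = 3.193685
  t = 4.0000: CF_t = 3.500000, DF = 0.885045, PV = 3.097657
  t = 5.0000: CF_t = 3.500000, DF = 0.858434, PV = 3.004517
  t = 6.0000: CF_t = 3.500000, DF = 0.832622, PV = 2.914178
  t = 7.0000: CF_t = 3.500000, DF = 0.807587, PV = 2.826555
  t = 8.0000: CF_t = 3.500000, DF = 0.783305, PV = 2.741566
  t = 9.0000: CF_t = 3.500000, DF = 0.759752, PV = 2.659133
  t = 10.0000: CF_t = 103.500000, DF = 0.736908, PV = 76.269991
Price P = sum_t PV_t = 103.394734
First compute Macaulay numerator sum_t t * PV_t:
  t * PV_t at t = 1.0000: 3.394762
  t * PV_t at t = 2.0000: 6.585378
  t * PV_t at t = 3.0000: 9.581054
  t * PV_t at t = 4.0000: 12.390630
  t * PV_t at t = 5.0000: 15.022587
  t * PV_t at t = 6.0000: 17.485067
  t * PV_t at t = 7.0000: 19.785883
  t * PV_t at t = 8.0000: 21.932529
  t * PV_t at t = 9.0000: 23.932197
  t * PV_t at t = 10.0000: 762.699913
Macaulay duration D = 892.810000 / 103.394734 = 8.634966
Modified duration = D / (1 + y/m) = 8.634966 / (1 + 0.031000) = 8.375331

Answer: Modified duration = 8.3753


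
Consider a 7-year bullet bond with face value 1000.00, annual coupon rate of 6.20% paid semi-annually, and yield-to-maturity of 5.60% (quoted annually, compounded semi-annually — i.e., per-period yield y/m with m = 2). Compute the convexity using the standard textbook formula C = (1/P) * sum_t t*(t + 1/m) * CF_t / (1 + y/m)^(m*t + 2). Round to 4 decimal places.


Answer: Convexity = 38.5490

Derivation:
Coupon per period c = face * coupon_rate / m = 31.000000
Periods per year m = 2; per-period yield y/m = 0.028000
Number of cashflows N = 14
Cashflows (t years, CF_t, discount factor 1/(1+y/m)^(m*t), PV):
  t = 0.5000: CF_t = 31.000000, DF = 0.972763, PV = 30.155642
  t = 1.0000: CF_t = 31.000000, DF = 0.946267, PV = 29.334282
  t = 1.5000: CF_t = 31.000000, DF = 0.920493, PV = 28.535294
  t = 2.0000: CF_t = 31.000000, DF = 0.895422, PV = 27.758068
  t = 2.5000: CF_t = 31.000000, DF = 0.871033, PV = 27.002012
  t = 3.0000: CF_t = 31.000000, DF = 0.847308, PV = 26.266548
  t = 3.5000: CF_t = 31.000000, DF = 0.824230, PV = 25.551117
  t = 4.0000: CF_t = 31.000000, DF = 0.801780, PV = 24.855172
  t = 4.5000: CF_t = 31.000000, DF = 0.779941, PV = 24.178183
  t = 5.0000: CF_t = 31.000000, DF = 0.758698, PV = 23.519633
  t = 5.5000: CF_t = 31.000000, DF = 0.738033, PV = 22.879021
  t = 6.0000: CF_t = 31.000000, DF = 0.717931, PV = 22.255857
  t = 6.5000: CF_t = 31.000000, DF = 0.698376, PV = 21.649666
  t = 7.0000: CF_t = 1031.000000, DF = 0.679354, PV = 700.414390
Price P = sum_t PV_t = 1034.354885
Convexity numerator sum_t t*(t + 1/m) * CF_t / (1+y/m)^(m*t + 2):
  t = 0.5000: term = 14.267647
  t = 1.0000: term = 41.637102
  t = 1.5000: term = 81.006035
  t = 2.0000: term = 131.332742
  t = 2.5000: term = 191.633378
  t = 3.0000: term = 260.979308
  t = 3.5000: term = 338.494563
  t = 4.0000: term = 423.353400
  t = 4.5000: term = 514.777967
  t = 5.0000: term = 612.036061
  t = 5.5000: term = 714.438982
  t = 6.0000: term = 821.339474
  t = 6.5000: term = 932.129753
  t = 7.0000: term = 34795.904814
Convexity = (1/P) * sum = 39873.331227 / 1034.354885 = 38.548985


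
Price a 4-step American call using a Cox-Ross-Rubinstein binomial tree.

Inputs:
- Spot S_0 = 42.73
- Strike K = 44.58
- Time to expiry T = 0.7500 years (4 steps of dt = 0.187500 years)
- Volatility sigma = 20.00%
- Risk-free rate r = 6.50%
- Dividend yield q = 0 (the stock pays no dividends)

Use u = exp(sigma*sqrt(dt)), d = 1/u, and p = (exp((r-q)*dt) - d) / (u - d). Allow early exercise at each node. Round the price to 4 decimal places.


Answer: Price = V(0,0) = 3.1429

Derivation:
dt = T/N = 0.187500
u = exp(sigma*sqrt(dt)) = 1.090463; d = 1/u = 0.917042
p = (exp((r-q)*dt) - d) / (u - d) = 0.549070
Discount per step: exp(-r*dt) = 0.987886
Stock lattice S(k, i) with i counting down-moves:
  k=0: S(0,0) = 42.7300
  k=1: S(1,0) = 46.5955; S(1,1) = 39.1852
  k=2: S(2,0) = 50.8107; S(2,1) = 42.7300; S(2,2) = 35.9344
  k=3: S(3,0) = 55.4072; S(3,1) = 46.5955; S(3,2) = 39.1852; S(3,3) = 32.9534
  k=4: S(4,0) = 60.4195; S(4,1) = 50.8107; S(4,2) = 42.7300; S(4,3) = 35.9344; S(4,4) = 30.2196
Terminal payoffs V(N, i) = max(S_T - K, 0):
  V(4,0) = 15.839470; V(4,1) = 6.230668; V(4,2) = 0.000000; V(4,3) = 0.000000; V(4,4) = 0.000000
Backward induction: V(k, i) = exp(-r*dt) * [p * V(k+1, i) + (1-p) * V(k+1, i+1)]; then take max(V_cont, immediate exercise) for American.
  V(3,0) = exp(-r*dt) * [p*15.839470 + (1-p)*6.230668] = 11.367184; exercise = 10.827162; V(3,0) = max -> 11.367184
  V(3,1) = exp(-r*dt) * [p*6.230668 + (1-p)*0.000000] = 3.379629; exercise = 2.015492; V(3,1) = max -> 3.379629
  V(3,2) = exp(-r*dt) * [p*0.000000 + (1-p)*0.000000] = 0.000000; exercise = 0.000000; V(3,2) = max -> 0.000000
  V(3,3) = exp(-r*dt) * [p*0.000000 + (1-p)*0.000000] = 0.000000; exercise = 0.000000; V(3,3) = max -> 0.000000
  V(2,0) = exp(-r*dt) * [p*11.367184 + (1-p)*3.379629] = 7.671286; exercise = 6.230668; V(2,0) = max -> 7.671286
  V(2,1) = exp(-r*dt) * [p*3.379629 + (1-p)*0.000000] = 1.833173; exercise = 0.000000; V(2,1) = max -> 1.833173
  V(2,2) = exp(-r*dt) * [p*0.000000 + (1-p)*0.000000] = 0.000000; exercise = 0.000000; V(2,2) = max -> 0.000000
  V(1,0) = exp(-r*dt) * [p*7.671286 + (1-p)*1.833173] = 4.977667; exercise = 2.015492; V(1,0) = max -> 4.977667
  V(1,1) = exp(-r*dt) * [p*1.833173 + (1-p)*0.000000] = 0.994347; exercise = 0.000000; V(1,1) = max -> 0.994347
  V(0,0) = exp(-r*dt) * [p*4.977667 + (1-p)*0.994347] = 3.142928; exercise = 0.000000; V(0,0) = max -> 3.142928


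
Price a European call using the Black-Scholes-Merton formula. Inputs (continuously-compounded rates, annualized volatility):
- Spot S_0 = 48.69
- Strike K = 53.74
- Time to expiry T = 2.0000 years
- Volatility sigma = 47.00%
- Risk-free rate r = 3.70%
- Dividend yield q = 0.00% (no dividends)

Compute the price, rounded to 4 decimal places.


Answer: Price = 12.2358

Derivation:
d1 = (ln(S/K) + (r - q + 0.5*sigma^2) * T) / (sigma * sqrt(T)) = 0.29520364
d2 = d1 - sigma * sqrt(T) = -0.36947673
exp(-rT) = 0.92867169; exp(-qT) = 1.00000000
C = S_0 * exp(-qT) * N(d1) - K * exp(-rT) * N(d2)
N(d1) = 0.61608084; N(d2) = 0.35588621
C = 48.6900 * 1.00000000 * 0.61608084 - 53.7400 * 0.92867169 * 0.35588621 = 12.2358


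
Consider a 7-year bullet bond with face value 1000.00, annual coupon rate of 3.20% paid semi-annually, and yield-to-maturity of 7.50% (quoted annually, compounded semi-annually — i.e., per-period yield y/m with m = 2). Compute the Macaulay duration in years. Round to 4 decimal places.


Coupon per period c = face * coupon_rate / m = 16.000000
Periods per year m = 2; per-period yield y/m = 0.037500
Number of cashflows N = 14
Cashflows (t years, CF_t, discount factor 1/(1+y/m)^(m*t), PV):
  t = 0.5000: CF_t = 16.000000, DF = 0.963855, PV = 15.421687
  t = 1.0000: CF_t = 16.000000, DF = 0.929017, PV = 14.864276
  t = 1.5000: CF_t = 16.000000, DF = 0.895438, PV = 14.327013
  t = 2.0000: CF_t = 16.000000, DF = 0.863073, PV = 13.809170
  t = 2.5000: CF_t = 16.000000, DF = 0.831878, PV = 13.310043
  t = 3.0000: CF_t = 16.000000, DF = 0.801810, PV = 12.828957
  t = 3.5000: CF_t = 16.000000, DF = 0.772829, PV = 12.365260
  t = 4.0000: CF_t = 16.000000, DF = 0.744895, PV = 11.918323
  t = 4.5000: CF_t = 16.000000, DF = 0.717971, PV = 11.487540
  t = 5.0000: CF_t = 16.000000, DF = 0.692020, PV = 11.072328
  t = 5.5000: CF_t = 16.000000, DF = 0.667008, PV = 10.672123
  t = 6.0000: CF_t = 16.000000, DF = 0.642899, PV = 10.286384
  t = 6.5000: CF_t = 16.000000, DF = 0.619662, PV = 9.914587
  t = 7.0000: CF_t = 1016.000000, DF = 0.597264, PV = 606.820484
Price P = sum_t PV_t = 769.098173
Macaulay numerator sum_t t * PV_t:
  t * PV_t at t = 0.5000: 7.710843
  t * PV_t at t = 1.0000: 14.864276
  t * PV_t at t = 1.5000: 21.490520
  t * PV_t at t = 2.0000: 27.618339
  t * PV_t at t = 2.5000: 33.275107
  t * PV_t at t = 3.0000: 38.486871
  t * PV_t at t = 3.5000: 43.278409
  t * PV_t at t = 4.0000: 47.673291
  t * PV_t at t = 4.5000: 51.693930
  t * PV_t at t = 5.0000: 55.361638
  t * PV_t at t = 5.5000: 58.696677
  t * PV_t at t = 6.0000: 61.718302
  t * PV_t at t = 6.5000: 64.444813
  t * PV_t at t = 7.0000: 4247.743388
Macaulay duration D = (sum_t t * PV_t) / P = 4774.056405 / 769.098173 = 6.207343

Answer: Macaulay duration = 6.2073 years


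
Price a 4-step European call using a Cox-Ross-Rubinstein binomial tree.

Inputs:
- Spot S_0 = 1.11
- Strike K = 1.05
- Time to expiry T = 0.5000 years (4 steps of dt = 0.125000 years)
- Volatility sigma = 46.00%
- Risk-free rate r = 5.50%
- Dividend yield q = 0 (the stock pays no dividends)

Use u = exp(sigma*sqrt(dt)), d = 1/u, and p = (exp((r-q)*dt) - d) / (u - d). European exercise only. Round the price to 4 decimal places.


Answer: Price = V(0,0) = 0.1869

Derivation:
dt = T/N = 0.125000
u = exp(sigma*sqrt(dt)) = 1.176607; d = 1/u = 0.849902
p = (exp((r-q)*dt) - d) / (u - d) = 0.480547
Discount per step: exp(-r*dt) = 0.993149
Stock lattice S(k, i) with i counting down-moves:
  k=0: S(0,0) = 1.1100
  k=1: S(1,0) = 1.3060; S(1,1) = 0.9434
  k=2: S(2,0) = 1.5367; S(2,1) = 1.1100; S(2,2) = 0.8018
  k=3: S(3,0) = 1.8081; S(3,1) = 1.3060; S(3,2) = 0.9434; S(3,3) = 0.6814
  k=4: S(4,0) = 2.1274; S(4,1) = 1.5367; S(4,2) = 1.1100; S(4,3) = 0.8018; S(4,4) = 0.5792
Terminal payoffs V(N, i) = max(S_T - K, 0):
  V(4,0) = 1.077395; V(4,1) = 0.486688; V(4,2) = 0.060000; V(4,3) = 0.000000; V(4,4) = 0.000000
Backward induction: V(k, i) = exp(-r*dt) * [p * V(k+1, i) + (1-p) * V(k+1, i+1)].
  V(3,0) = exp(-r*dt) * [p*1.077395 + (1-p)*0.486688] = 0.765271
  V(3,1) = exp(-r*dt) * [p*0.486688 + (1-p)*0.060000] = 0.263227
  V(3,2) = exp(-r*dt) * [p*0.060000 + (1-p)*0.000000] = 0.028635
  V(3,3) = exp(-r*dt) * [p*0.000000 + (1-p)*0.000000] = 0.000000
  V(2,0) = exp(-r*dt) * [p*0.765271 + (1-p)*0.263227] = 0.501026
  V(2,1) = exp(-r*dt) * [p*0.263227 + (1-p)*0.028635] = 0.140399
  V(2,2) = exp(-r*dt) * [p*0.028635 + (1-p)*0.000000] = 0.013666
  V(1,0) = exp(-r*dt) * [p*0.501026 + (1-p)*0.140399] = 0.311548
  V(1,1) = exp(-r*dt) * [p*0.140399 + (1-p)*0.013666] = 0.074056
  V(0,0) = exp(-r*dt) * [p*0.311548 + (1-p)*0.074056] = 0.186893


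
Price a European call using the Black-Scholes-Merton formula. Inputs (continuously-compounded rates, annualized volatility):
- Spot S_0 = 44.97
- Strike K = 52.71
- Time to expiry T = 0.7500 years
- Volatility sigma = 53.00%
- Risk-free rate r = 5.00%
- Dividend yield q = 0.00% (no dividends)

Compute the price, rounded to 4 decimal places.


d1 = (ln(S/K) + (r - q + 0.5*sigma^2) * T) / (sigma * sqrt(T)) = -0.03479808
d2 = d1 - sigma * sqrt(T) = -0.49379154
exp(-rT) = 0.96319442; exp(-qT) = 1.00000000
C = S_0 * exp(-qT) * N(d1) - K * exp(-rT) * N(d2)
N(d1) = 0.48612038; N(d2) = 0.31072670
C = 44.9700 * 1.00000000 * 0.48612038 - 52.7100 * 0.96319442 * 0.31072670 = 6.0852

Answer: Price = 6.0852


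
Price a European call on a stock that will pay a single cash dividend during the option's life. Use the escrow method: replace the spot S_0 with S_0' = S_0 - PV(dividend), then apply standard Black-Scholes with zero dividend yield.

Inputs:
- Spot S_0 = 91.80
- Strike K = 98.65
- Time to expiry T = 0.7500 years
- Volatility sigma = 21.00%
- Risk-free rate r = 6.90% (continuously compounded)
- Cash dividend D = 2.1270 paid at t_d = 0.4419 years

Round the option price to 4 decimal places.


PV(D) = D * exp(-r * t_d) = 2.1270 * 0.96996906 = 2.06312420
S_0' = S_0 - PV(D) = 91.8000 - 2.06312420 = 89.73687580
d1 = (ln(S_0'/K) + (r + sigma^2/2)*T) / (sigma*sqrt(T)) = -0.14521155
d2 = d1 - sigma*sqrt(T) = -0.32707688
exp(-rT) = 0.94956623
N(d1) = 0.44227193; N(d2) = 0.37180487
C = S_0' * N(d1) - K * exp(-rT) * N(d2) = 89.73687580 * 0.44227193 - 98.6500 * 0.94956623 * 0.37180487 = 4.8594

Answer: Price = 4.8594


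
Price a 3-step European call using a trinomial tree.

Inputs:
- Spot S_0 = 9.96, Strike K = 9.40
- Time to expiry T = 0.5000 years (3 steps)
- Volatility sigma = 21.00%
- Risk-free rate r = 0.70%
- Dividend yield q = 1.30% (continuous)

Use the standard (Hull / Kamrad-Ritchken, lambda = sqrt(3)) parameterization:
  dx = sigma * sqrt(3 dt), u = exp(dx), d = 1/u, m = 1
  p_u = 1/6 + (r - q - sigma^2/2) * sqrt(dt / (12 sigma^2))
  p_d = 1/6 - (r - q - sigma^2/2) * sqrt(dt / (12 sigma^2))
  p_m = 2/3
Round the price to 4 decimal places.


Answer: Price = V(0,0) = 0.8884

Derivation:
dt = T/N = 0.166667; dx = sigma*sqrt(3*dt) = 0.148492
u = exp(dx) = 1.160084; d = 1/u = 0.862007
p_u = 0.150925, p_m = 0.666667, p_d = 0.182408
Discount per step: exp(-r*dt) = 0.998834
Stock lattice S(k, j) with j the centered position index:
  k=0: S(0,+0) = 9.9600
  k=1: S(1,-1) = 8.5856; S(1,+0) = 9.9600; S(1,+1) = 11.5544
  k=2: S(2,-2) = 7.4008; S(2,-1) = 8.5856; S(2,+0) = 9.9600; S(2,+1) = 11.5544; S(2,+2) = 13.4041
  k=3: S(3,-3) = 6.3796; S(3,-2) = 7.4008; S(3,-1) = 8.5856; S(3,+0) = 9.9600; S(3,+1) = 11.5544; S(3,+2) = 13.4041; S(3,+3) = 15.5499
Terminal payoffs V(N, j) = max(S_T - K, 0):
  V(3,-3) = 0.000000; V(3,-2) = 0.000000; V(3,-1) = 0.000000; V(3,+0) = 0.560000; V(3,+1) = 2.154437; V(3,+2) = 4.004117; V(3,+3) = 6.149902
Backward induction: V(k, j) = exp(-r*dt) * [p_u * V(k+1, j+1) + p_m * V(k+1, j) + p_d * V(k+1, j-1)]
  V(2,-2) = exp(-r*dt) * [p_u*0.000000 + p_m*0.000000 + p_d*0.000000] = 0.000000
  V(2,-1) = exp(-r*dt) * [p_u*0.560000 + p_m*0.000000 + p_d*0.000000] = 0.084420
  V(2,+0) = exp(-r*dt) * [p_u*2.154437 + p_m*0.560000 + p_d*0.000000] = 0.697678
  V(2,+1) = exp(-r*dt) * [p_u*4.004117 + p_m*2.154437 + p_d*0.560000] = 2.140263
  V(2,+2) = exp(-r*dt) * [p_u*6.149902 + p_m*4.004117 + p_d*2.154437] = 3.985920
  V(1,-1) = exp(-r*dt) * [p_u*0.697678 + p_m*0.084420 + p_d*0.000000] = 0.161388
  V(1,+0) = exp(-r*dt) * [p_u*2.140263 + p_m*0.697678 + p_d*0.084420] = 0.802600
  V(1,+1) = exp(-r*dt) * [p_u*3.985920 + p_m*2.140263 + p_d*0.697678] = 2.153166
  V(0,+0) = exp(-r*dt) * [p_u*2.153166 + p_m*0.802600 + p_d*0.161388] = 0.888435


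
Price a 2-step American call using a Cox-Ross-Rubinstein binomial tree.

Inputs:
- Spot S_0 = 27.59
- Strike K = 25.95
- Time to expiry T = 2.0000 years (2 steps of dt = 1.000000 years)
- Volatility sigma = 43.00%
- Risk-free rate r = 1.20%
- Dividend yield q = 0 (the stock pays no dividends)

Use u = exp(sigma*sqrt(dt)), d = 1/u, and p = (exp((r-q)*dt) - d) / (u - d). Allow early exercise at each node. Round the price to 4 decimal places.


Answer: Price = V(0,0) = 7.1439

Derivation:
dt = T/N = 1.000000
u = exp(sigma*sqrt(dt)) = 1.537258; d = 1/u = 0.650509
p = (exp((r-q)*dt) - d) / (u - d) = 0.407740
Discount per step: exp(-r*dt) = 0.988072
Stock lattice S(k, i) with i counting down-moves:
  k=0: S(0,0) = 27.5900
  k=1: S(1,0) = 42.4129; S(1,1) = 17.9475
  k=2: S(2,0) = 65.1996; S(2,1) = 27.5900; S(2,2) = 11.6750
Terminal payoffs V(N, i) = max(S_T - K, 0):
  V(2,0) = 39.249604; V(2,1) = 1.640000; V(2,2) = 0.000000
Backward induction: V(k, i) = exp(-r*dt) * [p * V(k+1, i) + (1-p) * V(k+1, i+1)]; then take max(V_cont, immediate exercise) for American.
  V(1,0) = exp(-r*dt) * [p*39.249604 + (1-p)*1.640000] = 16.772474; exercise = 16.462935; V(1,0) = max -> 16.772474
  V(1,1) = exp(-r*dt) * [p*1.640000 + (1-p)*0.000000] = 0.660718; exercise = 0.000000; V(1,1) = max -> 0.660718
  V(0,0) = exp(-r*dt) * [p*16.772474 + (1-p)*0.660718] = 7.143889; exercise = 1.640000; V(0,0) = max -> 7.143889


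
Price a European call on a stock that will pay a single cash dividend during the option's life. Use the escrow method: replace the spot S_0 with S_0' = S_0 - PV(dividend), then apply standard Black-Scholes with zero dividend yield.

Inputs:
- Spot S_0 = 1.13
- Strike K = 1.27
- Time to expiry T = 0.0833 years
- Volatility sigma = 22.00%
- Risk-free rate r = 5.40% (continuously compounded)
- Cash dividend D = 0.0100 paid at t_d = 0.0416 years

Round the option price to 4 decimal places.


PV(D) = D * exp(-r * t_d) = 0.0100 * 0.99775612 = 0.00997756
S_0' = S_0 - PV(D) = 1.1300 - 0.00997756 = 1.12002244
d1 = (ln(S_0'/K) + (r + sigma^2/2)*T) / (sigma*sqrt(T)) = -1.87656618
d2 = d1 - sigma*sqrt(T) = -1.94006201
exp(-rT) = 0.99551190
N(d1) = 0.03028879; N(d2) = 0.02618608
C = S_0' * N(d1) - K * exp(-rT) * N(d2) = 1.12002244 * 0.03028879 - 1.2700 * 0.99551190 * 0.02618608 = 0.0008

Answer: Price = 0.0008


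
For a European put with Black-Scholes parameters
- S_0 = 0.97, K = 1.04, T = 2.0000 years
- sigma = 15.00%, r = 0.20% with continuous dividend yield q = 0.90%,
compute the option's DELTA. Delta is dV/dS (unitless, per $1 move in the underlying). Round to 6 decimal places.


Answer: Delta = -0.602538

Derivation:
d1 = -0.2884049117; d2 = -0.5005369461
phi(d1) = 0.3826910667; exp(-qT) = 0.9821610324; exp(-rT) = 0.9960079893
N(-d1) = 0.6134815958
Delta = -exp(-qT) * N(-d1) = -0.9821610324 * 0.6134815958 = -0.602538


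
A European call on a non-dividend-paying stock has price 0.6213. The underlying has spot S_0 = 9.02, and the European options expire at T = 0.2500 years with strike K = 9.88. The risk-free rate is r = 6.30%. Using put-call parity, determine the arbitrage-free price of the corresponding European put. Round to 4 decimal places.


Answer: Put price = 1.3269

Derivation:
Put-call parity: C - P = S_0 * exp(-qT) - K * exp(-rT).
S_0 * exp(-qT) = 9.0200 * 1.00000000 = 9.02000000
K * exp(-rT) = 9.8800 * 0.98437338 = 9.72560902
P = C - S*exp(-qT) + K*exp(-rT)
P = 0.6213 - 9.02000000 + 9.72560902 = 1.3269


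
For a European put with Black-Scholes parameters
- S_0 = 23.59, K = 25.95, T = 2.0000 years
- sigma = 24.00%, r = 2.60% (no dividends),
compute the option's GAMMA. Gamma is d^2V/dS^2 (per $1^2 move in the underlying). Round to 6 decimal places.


Answer: Gamma = 0.049782

Derivation:
d1 = 0.0419882476; d2 = -0.2974230074
phi(d1) = 0.3985907652; exp(-qT) = 1.0000000000; exp(-rT) = 0.9493288668
Gamma = exp(-qT) * phi(d1) / (S * sigma * sqrt(T)) = 1.0000000000 * 0.3985907652 / (23.5900 * 0.2400 * 1.4142135624) = 0.049782


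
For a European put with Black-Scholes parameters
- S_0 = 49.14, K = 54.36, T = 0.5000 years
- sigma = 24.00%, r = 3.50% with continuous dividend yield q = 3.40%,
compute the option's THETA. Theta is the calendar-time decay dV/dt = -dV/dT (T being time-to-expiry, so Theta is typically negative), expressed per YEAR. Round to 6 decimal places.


Answer: Theta = -2.612543

Derivation:
d1 = -0.5070852597; d2 = -0.6767908872
phi(d1) = 0.3508114906; exp(-qT) = 0.9831436846; exp(-rT) = 0.9826522357
Theta = -S*exp(-qT)*phi(d1)*sigma/(2*sqrt(T)) + r*K*exp(-rT)*N(-d2) - q*S*exp(-qT)*N(-d1)
N(-d1) = 0.6939525015; N(-d2) = 0.7507306796; sqrt(T) = 0.7071067812
Term 1 = -49.1400 * 0.9831436846 * 0.3508114906 * 0.2400 / (2 * 0.7071067812) = -2.8762206484
Term 2 = 0.0350 * 54.3600 * 0.9826522357 * 0.7507306796 = 1.4035616820
Term 3 = -0.0340 * 49.1400 * 0.9831436846 * 0.6939525015 = -1.1398843960
Theta = -2.8762206484 + (1.4035616820) + (-1.1398843960) = -2.612543


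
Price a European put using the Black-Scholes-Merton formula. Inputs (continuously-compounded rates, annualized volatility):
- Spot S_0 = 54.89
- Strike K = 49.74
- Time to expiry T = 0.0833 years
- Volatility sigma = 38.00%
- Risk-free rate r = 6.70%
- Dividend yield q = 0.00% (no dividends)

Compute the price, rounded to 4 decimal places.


Answer: Price = 0.5235

Derivation:
d1 = (ln(S/K) + (r - q + 0.5*sigma^2) * T) / (sigma * sqrt(T)) = 1.00403461
d2 = d1 - sigma * sqrt(T) = 0.89436000
exp(-rT) = 0.99443445; exp(-qT) = 1.00000000
P = K * exp(-rT) * N(-d2) - S_0 * exp(-qT) * N(-d1)
N(-d1) = 0.15768097; N(-d2) = 0.18556465
P = 49.7400 * 0.99443445 * 0.18556465 - 54.8900 * 1.00000000 * 0.15768097 = 0.5235


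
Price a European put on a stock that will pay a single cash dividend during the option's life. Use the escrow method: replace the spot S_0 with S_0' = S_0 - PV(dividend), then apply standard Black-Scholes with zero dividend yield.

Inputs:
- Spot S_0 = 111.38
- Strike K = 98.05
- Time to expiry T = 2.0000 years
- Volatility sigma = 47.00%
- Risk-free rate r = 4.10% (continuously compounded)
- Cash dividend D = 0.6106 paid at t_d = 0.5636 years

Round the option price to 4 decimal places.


Answer: Price = 17.1307

Derivation:
PV(D) = D * exp(-r * t_d) = 0.6106 * 0.97715734 = 0.59665227
S_0' = S_0 - PV(D) = 111.3800 - 0.59665227 = 110.78334773
d1 = (ln(S_0'/K) + (r + sigma^2/2)*T) / (sigma*sqrt(T)) = 0.63940344
d2 = d1 - sigma*sqrt(T) = -0.02527693
exp(-rT) = 0.92127196
N(-d1) = 0.26128026; N(-d2) = 0.51008296
P = K * exp(-rT) * N(-d2) - S_0' * N(-d1) = 98.0500 * 0.92127196 * 0.51008296 - 110.78334773 * 0.26128026 = 17.1307


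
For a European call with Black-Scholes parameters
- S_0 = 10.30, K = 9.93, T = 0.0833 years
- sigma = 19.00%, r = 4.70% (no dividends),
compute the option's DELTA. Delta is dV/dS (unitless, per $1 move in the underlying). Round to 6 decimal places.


Answer: Delta = 0.778144

Derivation:
d1 = 0.7659399439; d2 = 0.7111026391
phi(d1) = 0.2975209810; exp(-qT) = 1.0000000000; exp(-rT) = 0.9960925540
N(d1) = 0.7781439814
Delta = exp(-qT) * N(d1) = 1.0000000000 * 0.7781439814 = 0.778144


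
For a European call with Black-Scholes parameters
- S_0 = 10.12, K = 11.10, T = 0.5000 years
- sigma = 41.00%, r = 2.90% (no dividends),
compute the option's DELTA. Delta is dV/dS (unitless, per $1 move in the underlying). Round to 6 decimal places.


Answer: Delta = 0.450716

Derivation:
d1 = -0.1238521481; d2 = -0.4137659284
phi(d1) = 0.3958942256; exp(-qT) = 1.0000000000; exp(-rT) = 0.9856046187
N(d1) = 0.4507161707
Delta = exp(-qT) * N(d1) = 1.0000000000 * 0.4507161707 = 0.450716
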